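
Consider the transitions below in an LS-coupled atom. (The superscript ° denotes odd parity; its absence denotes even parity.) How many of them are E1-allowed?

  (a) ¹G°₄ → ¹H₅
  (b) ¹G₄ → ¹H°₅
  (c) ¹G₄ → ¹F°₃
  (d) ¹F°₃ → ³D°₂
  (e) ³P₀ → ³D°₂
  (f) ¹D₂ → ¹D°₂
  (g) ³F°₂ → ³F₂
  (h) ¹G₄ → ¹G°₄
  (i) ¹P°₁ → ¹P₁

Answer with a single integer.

7

(a) allowed
(b) allowed
(c) allowed
(d) forbidden (parity, ΔS fail)
(e) forbidden (ΔJ fails)
(f) allowed
(g) allowed
(h) allowed
(i) allowed
Total allowed: 7 of 9.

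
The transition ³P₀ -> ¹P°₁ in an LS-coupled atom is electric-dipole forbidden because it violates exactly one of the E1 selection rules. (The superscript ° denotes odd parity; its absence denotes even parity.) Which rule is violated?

the ΔS = 0 rule

Reading off the term symbols: S 1→0, L 1→1, J 0→1, parity even→odd.
Parity must change: even → odd — passes.
ΔL = 0, ±1 (not L=0↔0): L: 1 → 1, ΔL = +0 — passes.
ΔJ = 0, ±1 (not J=0↔0): J: 0 → 1, ΔJ = +1 — passes.
ΔS = 0: S: 1 → 0 — fails.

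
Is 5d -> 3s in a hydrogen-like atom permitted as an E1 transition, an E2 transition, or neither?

E2

Δl = 0 − 2 = -2; l_i + l_f = 2.
E1 (Δl = ±1): not satisfied.
E2 (Δl = 0,±2, l_i+l_f ≥ 2): satisfied.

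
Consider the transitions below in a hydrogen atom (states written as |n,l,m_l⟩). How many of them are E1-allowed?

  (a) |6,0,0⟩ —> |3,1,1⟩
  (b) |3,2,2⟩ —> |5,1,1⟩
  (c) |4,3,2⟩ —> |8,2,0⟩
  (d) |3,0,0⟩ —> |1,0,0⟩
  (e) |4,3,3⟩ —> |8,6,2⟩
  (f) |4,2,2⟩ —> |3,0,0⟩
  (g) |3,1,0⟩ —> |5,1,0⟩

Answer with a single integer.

(a) allowed
(b) allowed
(c) forbidden — Δm_l = -2 (E1 requires Δm_l = 0, ±1)
(d) forbidden — Δl = +0 (E1 requires Δl = ±1)
(e) forbidden — Δl = +3 (E1 requires Δl = ±1)
(f) forbidden — Δl = -2 (E1 requires Δl = ±1); Δm_l = -2 (E1 requires Δm_l = 0, ±1)
(g) forbidden — Δl = +0 (E1 requires Δl = ±1)
Total allowed: 2 of 7.

2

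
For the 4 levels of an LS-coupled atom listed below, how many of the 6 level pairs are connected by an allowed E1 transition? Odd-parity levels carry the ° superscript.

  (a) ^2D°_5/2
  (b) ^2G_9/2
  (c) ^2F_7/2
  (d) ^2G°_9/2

3

(a)–(b): forbidden (ΔL, ΔJ).
(a)–(c): allowed.
(a)–(d): forbidden (parity, ΔL, ΔJ).
(b)–(c): forbidden (parity).
(b)–(d): allowed.
(c)–(d): allowed.
Allowed pairs: 3 of 6.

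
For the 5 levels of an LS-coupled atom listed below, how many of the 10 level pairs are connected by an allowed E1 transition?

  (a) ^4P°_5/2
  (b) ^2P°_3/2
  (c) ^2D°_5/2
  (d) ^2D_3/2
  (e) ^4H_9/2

(a)–(b): forbidden (parity, ΔS).
(a)–(c): forbidden (parity, ΔS).
(a)–(d): forbidden (ΔS).
(a)–(e): forbidden (ΔL, ΔJ).
(b)–(c): forbidden (parity).
(b)–(d): allowed.
(b)–(e): forbidden (ΔS, ΔL, ΔJ).
(c)–(d): allowed.
(c)–(e): forbidden (ΔS, ΔL, ΔJ).
(d)–(e): forbidden (parity, ΔS, ΔL, ΔJ).
Allowed pairs: 2 of 10.

2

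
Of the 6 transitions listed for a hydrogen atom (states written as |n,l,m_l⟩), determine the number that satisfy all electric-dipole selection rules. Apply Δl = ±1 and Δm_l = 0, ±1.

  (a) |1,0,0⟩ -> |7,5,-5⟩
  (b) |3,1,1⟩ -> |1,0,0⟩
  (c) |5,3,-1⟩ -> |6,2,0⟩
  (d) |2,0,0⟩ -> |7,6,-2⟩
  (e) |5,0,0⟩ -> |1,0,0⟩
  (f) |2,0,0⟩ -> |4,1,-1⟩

(a) forbidden — Δl = +5 (E1 requires Δl = ±1); Δm_l = -5 (E1 requires Δm_l = 0, ±1)
(b) allowed
(c) allowed
(d) forbidden — Δl = +6 (E1 requires Δl = ±1); Δm_l = -2 (E1 requires Δm_l = 0, ±1)
(e) forbidden — Δl = +0 (E1 requires Δl = ±1)
(f) allowed
Total allowed: 3 of 6.

3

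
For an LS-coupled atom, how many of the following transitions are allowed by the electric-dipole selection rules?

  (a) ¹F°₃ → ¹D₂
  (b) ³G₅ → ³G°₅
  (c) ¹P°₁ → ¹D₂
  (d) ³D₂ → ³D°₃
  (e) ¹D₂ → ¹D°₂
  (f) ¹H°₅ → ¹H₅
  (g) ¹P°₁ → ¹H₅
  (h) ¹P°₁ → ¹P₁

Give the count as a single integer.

(a) allowed
(b) allowed
(c) allowed
(d) allowed
(e) allowed
(f) allowed
(g) forbidden (ΔL, ΔJ fail)
(h) allowed
Total allowed: 7 of 8.

7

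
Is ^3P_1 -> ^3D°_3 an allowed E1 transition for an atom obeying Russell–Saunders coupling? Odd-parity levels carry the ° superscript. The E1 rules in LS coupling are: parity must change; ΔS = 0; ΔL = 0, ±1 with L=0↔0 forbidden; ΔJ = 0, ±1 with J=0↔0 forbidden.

ΔS = 0: S: 1 → 1 — passes.
ΔJ = 0, ±1 (not J=0↔0): J: 1 → 3, ΔJ = +2 — fails.
Parity must change: even → odd — passes.
ΔL = 0, ±1 (not L=0↔0): L: 1 → 2, ΔL = +1 — passes.
Rule(s) violated: ΔJ.

forbidden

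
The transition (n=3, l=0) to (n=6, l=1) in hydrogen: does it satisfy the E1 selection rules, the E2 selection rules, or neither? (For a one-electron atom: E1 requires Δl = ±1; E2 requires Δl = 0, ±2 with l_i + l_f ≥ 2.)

Δl = 1 − 0 = +1; l_i + l_f = 1.
E1 (Δl = ±1): satisfied.
E2 (Δl = 0,±2, l_i+l_f ≥ 2): not satisfied.

E1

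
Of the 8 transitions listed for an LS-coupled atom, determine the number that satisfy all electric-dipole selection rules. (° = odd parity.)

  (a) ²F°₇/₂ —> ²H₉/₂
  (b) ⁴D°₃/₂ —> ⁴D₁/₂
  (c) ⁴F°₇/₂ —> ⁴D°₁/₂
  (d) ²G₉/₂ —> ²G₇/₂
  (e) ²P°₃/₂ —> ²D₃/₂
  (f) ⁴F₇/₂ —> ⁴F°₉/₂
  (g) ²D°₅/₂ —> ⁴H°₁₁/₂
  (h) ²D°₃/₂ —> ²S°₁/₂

(a) forbidden (ΔL fails)
(b) allowed
(c) forbidden (parity, ΔJ fail)
(d) forbidden (parity fails)
(e) allowed
(f) allowed
(g) forbidden (parity, ΔS, ΔL, ΔJ fail)
(h) forbidden (parity, ΔL fail)
Total allowed: 3 of 8.

3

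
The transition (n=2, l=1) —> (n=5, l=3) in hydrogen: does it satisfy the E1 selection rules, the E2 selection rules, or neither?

Δl = 3 − 1 = +2; l_i + l_f = 4.
E1 (Δl = ±1): not satisfied.
E2 (Δl = 0,±2, l_i+l_f ≥ 2): satisfied.

E2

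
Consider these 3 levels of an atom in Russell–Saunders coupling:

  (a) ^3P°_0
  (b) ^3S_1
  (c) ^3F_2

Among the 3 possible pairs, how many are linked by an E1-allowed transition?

(a)–(b): allowed.
(a)–(c): forbidden (ΔL, ΔJ).
(b)–(c): forbidden (parity, ΔL).
Allowed pairs: 1 of 3.

1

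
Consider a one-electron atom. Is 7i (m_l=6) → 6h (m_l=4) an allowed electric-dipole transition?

l: 6 → 5 (Δl = -1). Δl = ±1 satisfied.
Δm_l = 4 − (6) = -2. E1 requires Δm_l = 0, ±1: violated.
The transition is electric-dipole forbidden.

forbidden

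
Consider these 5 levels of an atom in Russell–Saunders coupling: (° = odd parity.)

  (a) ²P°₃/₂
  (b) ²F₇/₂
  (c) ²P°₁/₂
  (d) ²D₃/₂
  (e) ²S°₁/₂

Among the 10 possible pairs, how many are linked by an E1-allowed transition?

(a)–(b): forbidden (ΔL, ΔJ).
(a)–(c): forbidden (parity).
(a)–(d): allowed.
(a)–(e): forbidden (parity).
(b)–(c): forbidden (ΔL, ΔJ).
(b)–(d): forbidden (parity, ΔJ).
(b)–(e): forbidden (ΔL, ΔJ).
(c)–(d): allowed.
(c)–(e): forbidden (parity).
(d)–(e): forbidden (ΔL).
Allowed pairs: 2 of 10.

2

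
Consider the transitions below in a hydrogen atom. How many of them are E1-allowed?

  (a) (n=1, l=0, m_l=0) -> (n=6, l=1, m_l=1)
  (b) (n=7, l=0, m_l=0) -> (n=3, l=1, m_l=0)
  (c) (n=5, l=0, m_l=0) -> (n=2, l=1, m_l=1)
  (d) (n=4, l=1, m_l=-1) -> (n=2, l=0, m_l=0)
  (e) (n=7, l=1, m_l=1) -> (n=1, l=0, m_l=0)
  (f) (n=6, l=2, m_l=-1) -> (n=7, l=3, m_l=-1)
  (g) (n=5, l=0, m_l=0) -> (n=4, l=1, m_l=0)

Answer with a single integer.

7

(a) allowed
(b) allowed
(c) allowed
(d) allowed
(e) allowed
(f) allowed
(g) allowed
Total allowed: 7 of 7.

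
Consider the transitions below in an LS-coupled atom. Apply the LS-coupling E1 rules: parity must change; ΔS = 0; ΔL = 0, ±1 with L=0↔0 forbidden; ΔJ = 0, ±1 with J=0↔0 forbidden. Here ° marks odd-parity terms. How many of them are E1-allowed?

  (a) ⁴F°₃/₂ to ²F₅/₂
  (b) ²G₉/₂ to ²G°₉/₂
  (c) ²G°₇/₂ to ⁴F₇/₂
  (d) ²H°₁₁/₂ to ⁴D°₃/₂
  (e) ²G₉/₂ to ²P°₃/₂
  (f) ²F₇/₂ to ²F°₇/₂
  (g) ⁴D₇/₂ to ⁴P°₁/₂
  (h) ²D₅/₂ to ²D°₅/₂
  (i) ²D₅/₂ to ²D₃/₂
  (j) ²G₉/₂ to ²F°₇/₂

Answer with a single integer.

(a) forbidden (ΔS fails)
(b) allowed
(c) forbidden (ΔS fails)
(d) forbidden (parity, ΔS, ΔL, ΔJ fail)
(e) forbidden (ΔL, ΔJ fail)
(f) allowed
(g) forbidden (ΔJ fails)
(h) allowed
(i) forbidden (parity fails)
(j) allowed
Total allowed: 4 of 10.

4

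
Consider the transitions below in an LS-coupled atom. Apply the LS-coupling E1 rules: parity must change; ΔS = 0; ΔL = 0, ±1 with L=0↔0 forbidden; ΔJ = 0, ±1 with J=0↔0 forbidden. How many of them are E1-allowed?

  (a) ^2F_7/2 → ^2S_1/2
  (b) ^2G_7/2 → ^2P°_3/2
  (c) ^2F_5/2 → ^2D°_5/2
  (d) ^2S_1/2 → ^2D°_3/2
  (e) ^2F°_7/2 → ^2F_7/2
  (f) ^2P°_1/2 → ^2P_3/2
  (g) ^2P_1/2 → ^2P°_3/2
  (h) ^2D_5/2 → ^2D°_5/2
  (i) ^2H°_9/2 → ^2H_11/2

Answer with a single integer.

(a) forbidden (parity, ΔL, ΔJ fail)
(b) forbidden (ΔL, ΔJ fail)
(c) allowed
(d) forbidden (ΔL fails)
(e) allowed
(f) allowed
(g) allowed
(h) allowed
(i) allowed
Total allowed: 6 of 9.

6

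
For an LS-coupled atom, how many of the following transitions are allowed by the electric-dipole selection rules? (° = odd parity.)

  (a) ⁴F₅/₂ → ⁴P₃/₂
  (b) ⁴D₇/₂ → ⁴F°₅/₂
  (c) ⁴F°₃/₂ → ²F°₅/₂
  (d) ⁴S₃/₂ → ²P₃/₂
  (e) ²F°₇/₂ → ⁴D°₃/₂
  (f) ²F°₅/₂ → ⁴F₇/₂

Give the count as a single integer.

(a) forbidden (parity, ΔL fail)
(b) allowed
(c) forbidden (parity, ΔS fail)
(d) forbidden (parity, ΔS fail)
(e) forbidden (parity, ΔS, ΔJ fail)
(f) forbidden (ΔS fails)
Total allowed: 1 of 6.

1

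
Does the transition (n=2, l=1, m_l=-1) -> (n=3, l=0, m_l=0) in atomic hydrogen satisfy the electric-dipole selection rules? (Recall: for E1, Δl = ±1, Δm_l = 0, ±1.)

Δl = 0 − 1 = -1; the E1 rule Δl = ±1 is satisfied.
m_l: -1 → 0 (Δm_l = +1). |Δm_l| ≤ 1 satisfied.
All E1 selection rules are satisfied.

allowed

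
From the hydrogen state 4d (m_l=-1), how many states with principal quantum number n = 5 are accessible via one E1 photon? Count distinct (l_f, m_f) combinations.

E1 requires Δl = ±1, so l_f ∈ {1, 3}; with 0 ≤ l_f ≤ n_f−1 = 4, the allowed l_f values are {1, 3}.
For l_f = 1: m_f ∈ {m_i−1, m_i, m_i+1} ∩ [−1, 1] = {-1, 0} → 2 states.
For l_f = 3: m_f ∈ {m_i−1, m_i, m_i+1} ∩ [−3, 3] = {-2, -1, 0} → 3 states.
Total: 5.

5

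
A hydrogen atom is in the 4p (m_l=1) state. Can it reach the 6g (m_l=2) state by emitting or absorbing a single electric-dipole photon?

Δl = 4 − 1 = +3; the E1 rule Δl = ±1 is fails.
Δm_l = 2 − (1) = +1. E1 requires Δm_l = 0, ±1: ok.
The transition is electric-dipole forbidden.

forbidden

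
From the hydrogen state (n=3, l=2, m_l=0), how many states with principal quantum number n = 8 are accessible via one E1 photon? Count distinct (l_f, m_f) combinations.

6

E1 requires Δl = ±1, so l_f ∈ {1, 3}; with 0 ≤ l_f ≤ n_f−1 = 7, the allowed l_f values are {1, 3}.
For l_f = 1: m_f ∈ {m_i−1, m_i, m_i+1} ∩ [−1, 1] = {-1, 0, 1} → 3 states.
For l_f = 3: m_f ∈ {m_i−1, m_i, m_i+1} ∩ [−3, 3] = {-1, 0, 1} → 3 states.
Total: 6.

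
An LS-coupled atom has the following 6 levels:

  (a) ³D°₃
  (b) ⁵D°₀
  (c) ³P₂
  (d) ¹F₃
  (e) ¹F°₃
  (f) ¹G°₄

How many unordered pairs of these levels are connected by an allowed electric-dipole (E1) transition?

(a)–(b): forbidden (parity, ΔS, ΔJ).
(a)–(c): allowed.
(a)–(d): forbidden (ΔS).
(a)–(e): forbidden (parity, ΔS).
(a)–(f): forbidden (parity, ΔS, ΔL).
(b)–(c): forbidden (ΔS, ΔJ).
(b)–(d): forbidden (ΔS, ΔJ).
(b)–(e): forbidden (parity, ΔS, ΔJ).
(b)–(f): forbidden (parity, ΔS, ΔL, ΔJ).
(c)–(d): forbidden (parity, ΔS, ΔL).
(c)–(e): forbidden (ΔS, ΔL).
(c)–(f): forbidden (ΔS, ΔL, ΔJ).
(d)–(e): allowed.
(d)–(f): allowed.
(e)–(f): forbidden (parity).
Allowed pairs: 3 of 15.

3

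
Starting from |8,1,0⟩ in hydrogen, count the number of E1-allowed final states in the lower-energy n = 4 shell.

E1 requires Δl = ±1, so l_f ∈ {0, 2}; with 0 ≤ l_f ≤ n_f−1 = 3, the allowed l_f values are {0, 2}.
For l_f = 0: m_f ∈ {m_i−1, m_i, m_i+1} ∩ [−0, 0] = {0} → 1 state.
For l_f = 2: m_f ∈ {m_i−1, m_i, m_i+1} ∩ [−2, 2] = {-1, 0, 1} → 3 states.
Total: 4.

4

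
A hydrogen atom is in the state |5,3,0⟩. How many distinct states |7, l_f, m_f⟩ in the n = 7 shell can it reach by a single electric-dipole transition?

6

E1 requires Δl = ±1, so l_f ∈ {2, 4}; with 0 ≤ l_f ≤ n_f−1 = 6, the allowed l_f values are {2, 4}.
For l_f = 2: m_f ∈ {m_i−1, m_i, m_i+1} ∩ [−2, 2] = {-1, 0, 1} → 3 states.
For l_f = 4: m_f ∈ {m_i−1, m_i, m_i+1} ∩ [−4, 4] = {-1, 0, 1} → 3 states.
Total: 6.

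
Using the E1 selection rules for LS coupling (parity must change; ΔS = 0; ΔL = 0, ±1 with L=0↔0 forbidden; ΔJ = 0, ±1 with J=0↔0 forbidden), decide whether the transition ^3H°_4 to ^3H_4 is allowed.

Initial level: S=1, L=5, J=4, parity odd. Final level: S=1, L=5, J=4, parity even.
ΔL = 0, ±1 (not L=0↔0): L: 5 → 5, ΔL = +0 — ✓.
Parity must change: odd → even — ✓.
ΔS = 0: S: 1 → 1 — ✓.
ΔJ = 0, ±1 (not J=0↔0): J: 4 → 4, ΔJ = +0 — ✓.
All four E1 rules are satisfied.

allowed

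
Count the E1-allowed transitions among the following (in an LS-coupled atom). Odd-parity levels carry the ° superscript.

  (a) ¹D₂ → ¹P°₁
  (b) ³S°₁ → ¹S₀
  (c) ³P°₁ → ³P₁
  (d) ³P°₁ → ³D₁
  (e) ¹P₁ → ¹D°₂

4

(a) allowed
(b) forbidden (ΔS, ΔL fail)
(c) allowed
(d) allowed
(e) allowed
Total allowed: 4 of 5.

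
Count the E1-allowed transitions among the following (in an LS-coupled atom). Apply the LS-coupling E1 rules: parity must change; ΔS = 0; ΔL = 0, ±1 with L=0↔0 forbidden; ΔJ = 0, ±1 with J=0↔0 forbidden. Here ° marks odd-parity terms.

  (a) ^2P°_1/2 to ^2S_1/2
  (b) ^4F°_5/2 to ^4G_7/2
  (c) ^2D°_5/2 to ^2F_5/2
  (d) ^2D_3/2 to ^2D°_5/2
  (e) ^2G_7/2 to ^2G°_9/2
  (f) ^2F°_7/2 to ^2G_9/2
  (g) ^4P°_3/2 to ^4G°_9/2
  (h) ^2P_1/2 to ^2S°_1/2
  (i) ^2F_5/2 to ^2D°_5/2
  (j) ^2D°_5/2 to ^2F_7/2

9

(a) allowed
(b) allowed
(c) allowed
(d) allowed
(e) allowed
(f) allowed
(g) forbidden (parity, ΔL, ΔJ fail)
(h) allowed
(i) allowed
(j) allowed
Total allowed: 9 of 10.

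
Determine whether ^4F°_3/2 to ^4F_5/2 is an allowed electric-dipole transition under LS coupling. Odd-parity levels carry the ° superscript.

allowed

Initial level: S=3/2, L=3, J=3/2, parity odd. Final level: S=3/2, L=3, J=5/2, parity even.
Parity must change: odd → even — passes.
ΔS = 0: S: 3/2 → 3/2 — passes.
ΔL = 0, ±1 (not L=0↔0): L: 3 → 3, ΔL = +0 — passes.
ΔJ = 0, ±1 (not J=0↔0): J: 3/2 → 5/2, ΔJ = +1 — passes.
All four E1 rules are satisfied.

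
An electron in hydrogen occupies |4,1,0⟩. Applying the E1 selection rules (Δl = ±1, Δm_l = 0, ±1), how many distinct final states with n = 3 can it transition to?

E1 requires Δl = ±1, so l_f ∈ {0, 2}; with 0 ≤ l_f ≤ n_f−1 = 2, the allowed l_f values are {0, 2}.
For l_f = 0: m_f ∈ {m_i−1, m_i, m_i+1} ∩ [−0, 0] = {0} → 1 state.
For l_f = 2: m_f ∈ {m_i−1, m_i, m_i+1} ∩ [−2, 2] = {-1, 0, 1} → 3 states.
Total: 4.

4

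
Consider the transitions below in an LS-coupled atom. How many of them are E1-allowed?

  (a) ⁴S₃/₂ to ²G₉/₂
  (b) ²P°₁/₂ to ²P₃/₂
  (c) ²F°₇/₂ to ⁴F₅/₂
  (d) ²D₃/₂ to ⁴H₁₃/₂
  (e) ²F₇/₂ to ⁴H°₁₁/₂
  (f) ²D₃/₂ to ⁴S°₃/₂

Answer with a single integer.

(a) forbidden (parity, ΔS, ΔL, ΔJ fail)
(b) allowed
(c) forbidden (ΔS fails)
(d) forbidden (parity, ΔS, ΔL, ΔJ fail)
(e) forbidden (ΔS, ΔL, ΔJ fail)
(f) forbidden (ΔS, ΔL fail)
Total allowed: 1 of 6.

1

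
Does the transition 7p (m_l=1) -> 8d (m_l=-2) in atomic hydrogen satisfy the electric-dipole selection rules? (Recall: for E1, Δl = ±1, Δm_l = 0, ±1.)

forbidden

l: 1 → 2 (Δl = +1). Δl = ±1 ✓.
m_l: 1 → -2 (Δm_l = -3). |Δm_l| ≤ 1 ✗.
The transition is electric-dipole forbidden.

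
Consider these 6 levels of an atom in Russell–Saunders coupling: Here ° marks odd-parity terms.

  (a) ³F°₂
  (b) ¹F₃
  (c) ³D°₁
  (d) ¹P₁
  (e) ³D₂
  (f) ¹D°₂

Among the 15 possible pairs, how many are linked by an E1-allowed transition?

(a)–(b): forbidden (ΔS).
(a)–(c): forbidden (parity).
(a)–(d): forbidden (ΔS, ΔL).
(a)–(e): allowed.
(a)–(f): forbidden (parity, ΔS).
(b)–(c): forbidden (ΔS, ΔJ).
(b)–(d): forbidden (parity, ΔL, ΔJ).
(b)–(e): forbidden (parity, ΔS).
(b)–(f): allowed.
(c)–(d): forbidden (ΔS).
(c)–(e): allowed.
(c)–(f): forbidden (parity, ΔS).
(d)–(e): forbidden (parity, ΔS).
(d)–(f): allowed.
(e)–(f): forbidden (ΔS).
Allowed pairs: 4 of 15.

4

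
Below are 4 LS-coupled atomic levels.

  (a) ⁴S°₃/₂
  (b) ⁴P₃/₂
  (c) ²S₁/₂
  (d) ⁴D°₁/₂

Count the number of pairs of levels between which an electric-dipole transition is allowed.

2

(a)–(b): allowed.
(a)–(c): forbidden (ΔS, ΔL).
(a)–(d): forbidden (parity, ΔL).
(b)–(c): forbidden (parity, ΔS).
(b)–(d): allowed.
(c)–(d): forbidden (ΔS, ΔL).
Allowed pairs: 2 of 6.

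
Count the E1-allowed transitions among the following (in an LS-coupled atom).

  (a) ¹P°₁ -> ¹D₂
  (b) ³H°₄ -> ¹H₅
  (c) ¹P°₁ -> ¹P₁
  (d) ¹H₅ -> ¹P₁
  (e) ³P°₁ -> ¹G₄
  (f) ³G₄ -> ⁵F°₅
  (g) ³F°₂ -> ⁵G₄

2

(a) allowed
(b) forbidden (ΔS fails)
(c) allowed
(d) forbidden (parity, ΔL, ΔJ fail)
(e) forbidden (ΔS, ΔL, ΔJ fail)
(f) forbidden (ΔS fails)
(g) forbidden (ΔS, ΔJ fail)
Total allowed: 2 of 7.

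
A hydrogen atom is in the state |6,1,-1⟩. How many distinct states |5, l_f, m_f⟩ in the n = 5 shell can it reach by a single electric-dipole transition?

4

E1 requires Δl = ±1, so l_f ∈ {0, 2}; with 0 ≤ l_f ≤ n_f−1 = 4, the allowed l_f values are {0, 2}.
For l_f = 0: m_f ∈ {m_i−1, m_i, m_i+1} ∩ [−0, 0] = {0} → 1 state.
For l_f = 2: m_f ∈ {m_i−1, m_i, m_i+1} ∩ [−2, 2] = {-2, -1, 0} → 3 states.
Total: 4.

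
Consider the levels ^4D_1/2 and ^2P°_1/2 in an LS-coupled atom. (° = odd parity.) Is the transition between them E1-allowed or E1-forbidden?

forbidden

Parity must change: even → odd — ok.
ΔS = 0: S: 3/2 → 1/2 — fails.
ΔL = 0, ±1 (not L=0↔0): L: 2 → 1, ΔL = -1 — ok.
ΔJ = 0, ±1 (not J=0↔0): J: 1/2 → 1/2, ΔJ = +0 — ok.
Rule(s) violated: ΔS.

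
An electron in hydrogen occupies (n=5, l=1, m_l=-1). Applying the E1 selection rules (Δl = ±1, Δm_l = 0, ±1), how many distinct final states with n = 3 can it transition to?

4

E1 requires Δl = ±1, so l_f ∈ {0, 2}; with 0 ≤ l_f ≤ n_f−1 = 2, the allowed l_f values are {0, 2}.
For l_f = 0: m_f ∈ {m_i−1, m_i, m_i+1} ∩ [−0, 0] = {0} → 1 state.
For l_f = 2: m_f ∈ {m_i−1, m_i, m_i+1} ∩ [−2, 2] = {-2, -1, 0} → 3 states.
Total: 4.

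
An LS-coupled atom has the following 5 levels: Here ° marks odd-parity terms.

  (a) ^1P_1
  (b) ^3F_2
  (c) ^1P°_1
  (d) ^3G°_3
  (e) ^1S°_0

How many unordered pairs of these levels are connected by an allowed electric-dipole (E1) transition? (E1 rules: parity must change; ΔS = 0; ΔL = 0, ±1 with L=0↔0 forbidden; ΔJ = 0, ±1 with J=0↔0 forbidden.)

3

(a)–(b): forbidden (parity, ΔS, ΔL).
(a)–(c): allowed.
(a)–(d): forbidden (ΔS, ΔL, ΔJ).
(a)–(e): allowed.
(b)–(c): forbidden (ΔS, ΔL).
(b)–(d): allowed.
(b)–(e): forbidden (ΔS, ΔL, ΔJ).
(c)–(d): forbidden (parity, ΔS, ΔL, ΔJ).
(c)–(e): forbidden (parity).
(d)–(e): forbidden (parity, ΔS, ΔL, ΔJ).
Allowed pairs: 3 of 10.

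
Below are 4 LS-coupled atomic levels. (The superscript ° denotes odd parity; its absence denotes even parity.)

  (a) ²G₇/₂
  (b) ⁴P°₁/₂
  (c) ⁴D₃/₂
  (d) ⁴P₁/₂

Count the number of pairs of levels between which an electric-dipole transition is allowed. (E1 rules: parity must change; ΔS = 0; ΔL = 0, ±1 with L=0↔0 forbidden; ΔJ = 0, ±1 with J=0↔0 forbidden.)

(a)–(b): forbidden (ΔS, ΔL, ΔJ).
(a)–(c): forbidden (parity, ΔS, ΔL, ΔJ).
(a)–(d): forbidden (parity, ΔS, ΔL, ΔJ).
(b)–(c): allowed.
(b)–(d): allowed.
(c)–(d): forbidden (parity).
Allowed pairs: 2 of 6.

2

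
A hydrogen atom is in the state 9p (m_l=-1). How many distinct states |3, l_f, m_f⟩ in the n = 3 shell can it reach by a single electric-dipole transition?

4

E1 requires Δl = ±1, so l_f ∈ {0, 2}; with 0 ≤ l_f ≤ n_f−1 = 2, the allowed l_f values are {0, 2}.
For l_f = 0: m_f ∈ {m_i−1, m_i, m_i+1} ∩ [−0, 0] = {0} → 1 state.
For l_f = 2: m_f ∈ {m_i−1, m_i, m_i+1} ∩ [−2, 2] = {-2, -1, 0} → 3 states.
Total: 4.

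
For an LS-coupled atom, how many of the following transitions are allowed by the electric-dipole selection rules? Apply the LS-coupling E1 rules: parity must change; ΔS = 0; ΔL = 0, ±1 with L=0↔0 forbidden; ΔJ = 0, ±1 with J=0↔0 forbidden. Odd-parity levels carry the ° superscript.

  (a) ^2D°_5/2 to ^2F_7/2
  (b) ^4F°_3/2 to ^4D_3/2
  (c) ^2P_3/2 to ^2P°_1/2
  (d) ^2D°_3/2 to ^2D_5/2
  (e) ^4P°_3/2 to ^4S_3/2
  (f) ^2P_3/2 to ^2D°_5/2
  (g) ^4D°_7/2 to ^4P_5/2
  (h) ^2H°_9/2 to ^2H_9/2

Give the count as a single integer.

(a) allowed
(b) allowed
(c) allowed
(d) allowed
(e) allowed
(f) allowed
(g) allowed
(h) allowed
Total allowed: 8 of 8.

8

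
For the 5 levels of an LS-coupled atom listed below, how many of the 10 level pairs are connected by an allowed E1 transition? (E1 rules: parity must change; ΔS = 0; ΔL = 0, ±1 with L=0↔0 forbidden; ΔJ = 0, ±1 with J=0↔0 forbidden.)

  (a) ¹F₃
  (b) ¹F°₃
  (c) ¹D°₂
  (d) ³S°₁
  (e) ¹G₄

3

(a)–(b): allowed.
(a)–(c): allowed.
(a)–(d): forbidden (ΔS, ΔL, ΔJ).
(a)–(e): forbidden (parity).
(b)–(c): forbidden (parity).
(b)–(d): forbidden (parity, ΔS, ΔL, ΔJ).
(b)–(e): allowed.
(c)–(d): forbidden (parity, ΔS, ΔL).
(c)–(e): forbidden (ΔL, ΔJ).
(d)–(e): forbidden (ΔS, ΔL, ΔJ).
Allowed pairs: 3 of 10.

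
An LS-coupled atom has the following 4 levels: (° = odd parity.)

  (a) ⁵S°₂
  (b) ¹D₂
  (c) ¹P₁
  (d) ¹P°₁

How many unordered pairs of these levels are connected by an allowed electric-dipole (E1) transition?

2

(a)–(b): forbidden (ΔS, ΔL).
(a)–(c): forbidden (ΔS).
(a)–(d): forbidden (parity, ΔS).
(b)–(c): forbidden (parity).
(b)–(d): allowed.
(c)–(d): allowed.
Allowed pairs: 2 of 6.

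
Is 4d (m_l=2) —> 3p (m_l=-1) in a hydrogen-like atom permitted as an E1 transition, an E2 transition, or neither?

neither

Δl = 1 − 2 = -1; l_i + l_f = 3.
Δm_l = -3.
E1 (Δl = ±1, |Δm_l| ≤ 1): not satisfied.
E2 (Δl = 0,±2, l_i+l_f ≥ 2, |Δm_l| ≤ 2): not satisfied.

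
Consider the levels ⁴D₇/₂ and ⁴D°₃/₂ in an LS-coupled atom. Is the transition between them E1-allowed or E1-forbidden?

forbidden

Parity must change: even → odd — ✓.
ΔS = 0: S: 3/2 → 3/2 — ✓.
ΔL = 0, ±1 (not L=0↔0): L: 2 → 2, ΔL = +0 — ✓.
ΔJ = 0, ±1 (not J=0↔0): J: 7/2 → 3/2, ΔJ = -2 — ✗.
Rule(s) violated: ΔJ.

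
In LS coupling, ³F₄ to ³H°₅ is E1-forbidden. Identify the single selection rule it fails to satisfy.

the ΔL = 0, ±1 rule

Reading off the term symbols: S 1→1, L 3→5, J 4→5, parity even→odd.
Parity must change: even → odd — ok.
ΔS = 0: S: 1 → 1 — ok.
ΔL = 0, ±1 (not L=0↔0): L: 3 → 5, ΔL = +2 — fails.
ΔJ = 0, ±1 (not J=0↔0): J: 4 → 5, ΔJ = +1 — ok.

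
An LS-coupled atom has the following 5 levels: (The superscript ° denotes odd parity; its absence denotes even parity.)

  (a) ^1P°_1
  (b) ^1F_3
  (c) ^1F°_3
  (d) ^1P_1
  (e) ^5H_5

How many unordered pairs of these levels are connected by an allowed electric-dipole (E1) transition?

(a)–(b): forbidden (ΔL, ΔJ).
(a)–(c): forbidden (parity, ΔL, ΔJ).
(a)–(d): allowed.
(a)–(e): forbidden (ΔS, ΔL, ΔJ).
(b)–(c): allowed.
(b)–(d): forbidden (parity, ΔL, ΔJ).
(b)–(e): forbidden (parity, ΔS, ΔL, ΔJ).
(c)–(d): forbidden (ΔL, ΔJ).
(c)–(e): forbidden (ΔS, ΔL, ΔJ).
(d)–(e): forbidden (parity, ΔS, ΔL, ΔJ).
Allowed pairs: 2 of 10.

2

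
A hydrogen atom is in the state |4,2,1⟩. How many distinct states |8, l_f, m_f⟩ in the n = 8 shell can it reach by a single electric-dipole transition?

E1 requires Δl = ±1, so l_f ∈ {1, 3}; with 0 ≤ l_f ≤ n_f−1 = 7, the allowed l_f values are {1, 3}.
For l_f = 1: m_f ∈ {m_i−1, m_i, m_i+1} ∩ [−1, 1] = {0, 1} → 2 states.
For l_f = 3: m_f ∈ {m_i−1, m_i, m_i+1} ∩ [−3, 3] = {0, 1, 2} → 3 states.
Total: 5.

5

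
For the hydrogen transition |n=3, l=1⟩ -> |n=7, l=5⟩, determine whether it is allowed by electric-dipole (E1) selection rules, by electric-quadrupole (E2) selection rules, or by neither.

neither

Δl = 5 − 1 = +4; l_i + l_f = 6.
E1 (Δl = ±1): not satisfied.
E2 (Δl = 0,±2, l_i+l_f ≥ 2): not satisfied.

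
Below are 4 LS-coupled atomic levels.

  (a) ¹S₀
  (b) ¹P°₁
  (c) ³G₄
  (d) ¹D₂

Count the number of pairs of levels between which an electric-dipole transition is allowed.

2

(a)–(b): allowed.
(a)–(c): forbidden (parity, ΔS, ΔL, ΔJ).
(a)–(d): forbidden (parity, ΔL, ΔJ).
(b)–(c): forbidden (ΔS, ΔL, ΔJ).
(b)–(d): allowed.
(c)–(d): forbidden (parity, ΔS, ΔL, ΔJ).
Allowed pairs: 2 of 6.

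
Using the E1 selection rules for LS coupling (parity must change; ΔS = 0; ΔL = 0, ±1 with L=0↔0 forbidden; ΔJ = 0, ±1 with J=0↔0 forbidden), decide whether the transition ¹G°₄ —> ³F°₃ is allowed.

forbidden

Parity must change: odd → odd — violated.
ΔS = 0: S: 0 → 1 — violated.
ΔL = 0, ±1 (not L=0↔0): L: 4 → 3, ΔL = -1 — satisfied.
ΔJ = 0, ±1 (not J=0↔0): J: 4 → 3, ΔJ = -1 — satisfied.
Rule(s) violated: parity, ΔS.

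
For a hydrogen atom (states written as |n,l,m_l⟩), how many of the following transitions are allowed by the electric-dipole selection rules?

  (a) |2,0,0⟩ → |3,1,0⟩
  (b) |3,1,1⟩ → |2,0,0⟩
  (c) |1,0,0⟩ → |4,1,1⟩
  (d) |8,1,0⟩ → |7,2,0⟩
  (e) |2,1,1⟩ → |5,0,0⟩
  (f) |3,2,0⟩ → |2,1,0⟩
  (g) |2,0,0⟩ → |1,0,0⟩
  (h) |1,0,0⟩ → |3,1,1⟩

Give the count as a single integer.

(a) allowed
(b) allowed
(c) allowed
(d) allowed
(e) allowed
(f) allowed
(g) forbidden — Δl = +0 (E1 requires Δl = ±1)
(h) allowed
Total allowed: 7 of 8.

7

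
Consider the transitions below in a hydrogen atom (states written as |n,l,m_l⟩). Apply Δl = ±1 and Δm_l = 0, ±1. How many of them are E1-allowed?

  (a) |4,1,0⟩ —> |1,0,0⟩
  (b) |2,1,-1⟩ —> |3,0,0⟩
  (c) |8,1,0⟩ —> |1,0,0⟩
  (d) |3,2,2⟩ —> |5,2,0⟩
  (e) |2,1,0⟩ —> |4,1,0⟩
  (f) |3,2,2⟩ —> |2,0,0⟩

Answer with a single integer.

(a) allowed
(b) allowed
(c) allowed
(d) forbidden — Δl = +0 (E1 requires Δl = ±1); Δm_l = -2 (E1 requires Δm_l = 0, ±1)
(e) forbidden — Δl = +0 (E1 requires Δl = ±1)
(f) forbidden — Δl = -2 (E1 requires Δl = ±1); Δm_l = -2 (E1 requires Δm_l = 0, ±1)
Total allowed: 3 of 6.

3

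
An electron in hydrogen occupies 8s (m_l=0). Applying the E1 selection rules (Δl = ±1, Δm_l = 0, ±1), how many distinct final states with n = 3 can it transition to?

E1 requires Δl = ±1, so l_f ∈ {-1, 1}; with 0 ≤ l_f ≤ n_f−1 = 2, the allowed l_f values are {1}.
For l_f = 1: m_f ∈ {m_i−1, m_i, m_i+1} ∩ [−1, 1] = {-1, 0, 1} → 3 states.
Total: 3.

3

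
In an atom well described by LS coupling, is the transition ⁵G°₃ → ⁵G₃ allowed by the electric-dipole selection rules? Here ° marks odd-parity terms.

Parity must change: odd → even — passes.
ΔS = 0: S: 2 → 2 — passes.
ΔL = 0, ±1 (not L=0↔0): L: 4 → 4, ΔL = +0 — passes.
ΔJ = 0, ±1 (not J=0↔0): J: 3 → 3, ΔJ = +0 — passes.
All four E1 rules are satisfied.

allowed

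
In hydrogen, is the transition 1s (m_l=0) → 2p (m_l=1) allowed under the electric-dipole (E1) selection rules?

allowed

Δl = 1 − 0 = +1; the E1 rule Δl = ±1 is ok.
Δm_l = 1 − (0) = +1. E1 requires Δm_l = 0, ±1: ok.
All E1 selection rules are satisfied.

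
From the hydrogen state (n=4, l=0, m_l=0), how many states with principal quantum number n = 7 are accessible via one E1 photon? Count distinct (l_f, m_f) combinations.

3

E1 requires Δl = ±1, so l_f ∈ {-1, 1}; with 0 ≤ l_f ≤ n_f−1 = 6, the allowed l_f values are {1}.
For l_f = 1: m_f ∈ {m_i−1, m_i, m_i+1} ∩ [−1, 1] = {-1, 0, 1} → 3 states.
Total: 3.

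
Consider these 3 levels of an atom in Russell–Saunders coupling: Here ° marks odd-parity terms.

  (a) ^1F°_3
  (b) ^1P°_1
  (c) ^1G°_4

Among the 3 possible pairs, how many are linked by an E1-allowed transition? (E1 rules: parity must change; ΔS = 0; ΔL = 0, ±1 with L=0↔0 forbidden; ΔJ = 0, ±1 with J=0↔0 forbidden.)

(a)–(b): forbidden (parity, ΔL, ΔJ).
(a)–(c): forbidden (parity).
(b)–(c): forbidden (parity, ΔL, ΔJ).
Allowed pairs: 0 of 3.

0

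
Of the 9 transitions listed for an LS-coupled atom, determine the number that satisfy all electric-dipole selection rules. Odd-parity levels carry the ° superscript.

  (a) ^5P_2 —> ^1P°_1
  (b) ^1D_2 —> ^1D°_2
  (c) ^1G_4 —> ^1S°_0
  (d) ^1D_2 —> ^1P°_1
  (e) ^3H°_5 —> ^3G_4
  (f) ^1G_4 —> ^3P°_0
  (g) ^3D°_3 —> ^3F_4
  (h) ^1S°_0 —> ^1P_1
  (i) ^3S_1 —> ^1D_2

(a) forbidden (ΔS fails)
(b) allowed
(c) forbidden (ΔL, ΔJ fail)
(d) allowed
(e) allowed
(f) forbidden (ΔS, ΔL, ΔJ fail)
(g) allowed
(h) allowed
(i) forbidden (parity, ΔS, ΔL fail)
Total allowed: 5 of 9.

5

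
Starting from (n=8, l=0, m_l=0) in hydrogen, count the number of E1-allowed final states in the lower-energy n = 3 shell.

E1 requires Δl = ±1, so l_f ∈ {-1, 1}; with 0 ≤ l_f ≤ n_f−1 = 2, the allowed l_f values are {1}.
For l_f = 1: m_f ∈ {m_i−1, m_i, m_i+1} ∩ [−1, 1] = {-1, 0, 1} → 3 states.
Total: 3.

3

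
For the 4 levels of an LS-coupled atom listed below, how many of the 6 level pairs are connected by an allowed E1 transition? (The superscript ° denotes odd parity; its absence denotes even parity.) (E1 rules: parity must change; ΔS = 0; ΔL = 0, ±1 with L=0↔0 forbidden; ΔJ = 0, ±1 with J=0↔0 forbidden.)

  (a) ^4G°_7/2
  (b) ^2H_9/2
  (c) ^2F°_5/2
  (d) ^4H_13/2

(a)–(b): forbidden (ΔS).
(a)–(c): forbidden (parity, ΔS).
(a)–(d): forbidden (ΔJ).
(b)–(c): forbidden (ΔL, ΔJ).
(b)–(d): forbidden (parity, ΔS, ΔJ).
(c)–(d): forbidden (ΔS, ΔL, ΔJ).
Allowed pairs: 0 of 6.

0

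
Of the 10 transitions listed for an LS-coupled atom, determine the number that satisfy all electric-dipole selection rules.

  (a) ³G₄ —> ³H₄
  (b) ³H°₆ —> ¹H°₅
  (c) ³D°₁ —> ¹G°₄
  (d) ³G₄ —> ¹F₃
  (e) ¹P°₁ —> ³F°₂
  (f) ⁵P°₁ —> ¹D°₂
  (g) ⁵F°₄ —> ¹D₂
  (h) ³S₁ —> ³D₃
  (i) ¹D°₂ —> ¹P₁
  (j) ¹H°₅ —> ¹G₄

2

(a) forbidden (parity fails)
(b) forbidden (parity, ΔS fail)
(c) forbidden (parity, ΔS, ΔL, ΔJ fail)
(d) forbidden (parity, ΔS fail)
(e) forbidden (parity, ΔS, ΔL fail)
(f) forbidden (parity, ΔS fail)
(g) forbidden (ΔS, ΔJ fail)
(h) forbidden (parity, ΔL, ΔJ fail)
(i) allowed
(j) allowed
Total allowed: 2 of 10.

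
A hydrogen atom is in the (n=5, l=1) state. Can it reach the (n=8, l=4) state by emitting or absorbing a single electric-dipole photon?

l: 1 → 4 (Δl = +3). Δl = ±1 violated.
The transition is electric-dipole forbidden.

forbidden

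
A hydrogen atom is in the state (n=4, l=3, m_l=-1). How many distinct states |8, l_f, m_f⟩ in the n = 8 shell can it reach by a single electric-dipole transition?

E1 requires Δl = ±1, so l_f ∈ {2, 4}; with 0 ≤ l_f ≤ n_f−1 = 7, the allowed l_f values are {2, 4}.
For l_f = 2: m_f ∈ {m_i−1, m_i, m_i+1} ∩ [−2, 2] = {-2, -1, 0} → 3 states.
For l_f = 4: m_f ∈ {m_i−1, m_i, m_i+1} ∩ [−4, 4] = {-2, -1, 0} → 3 states.
Total: 6.

6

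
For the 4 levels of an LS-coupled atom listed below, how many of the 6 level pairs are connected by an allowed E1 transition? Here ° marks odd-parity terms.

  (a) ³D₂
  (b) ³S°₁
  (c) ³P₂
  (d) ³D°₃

(a)–(b): forbidden (ΔL).
(a)–(c): forbidden (parity).
(a)–(d): allowed.
(b)–(c): allowed.
(b)–(d): forbidden (parity, ΔL, ΔJ).
(c)–(d): allowed.
Allowed pairs: 3 of 6.

3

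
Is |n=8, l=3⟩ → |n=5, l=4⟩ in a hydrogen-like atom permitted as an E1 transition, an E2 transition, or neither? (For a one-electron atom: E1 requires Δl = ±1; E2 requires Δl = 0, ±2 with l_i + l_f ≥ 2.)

Δl = 4 − 3 = +1; l_i + l_f = 7.
E1 (Δl = ±1): satisfied.
E2 (Δl = 0,±2, l_i+l_f ≥ 2): not satisfied.

E1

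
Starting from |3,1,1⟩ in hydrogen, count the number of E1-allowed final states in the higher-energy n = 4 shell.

4

E1 requires Δl = ±1, so l_f ∈ {0, 2}; with 0 ≤ l_f ≤ n_f−1 = 3, the allowed l_f values are {0, 2}.
For l_f = 0: m_f ∈ {m_i−1, m_i, m_i+1} ∩ [−0, 0] = {0} → 1 state.
For l_f = 2: m_f ∈ {m_i−1, m_i, m_i+1} ∩ [−2, 2] = {0, 1, 2} → 3 states.
Total: 4.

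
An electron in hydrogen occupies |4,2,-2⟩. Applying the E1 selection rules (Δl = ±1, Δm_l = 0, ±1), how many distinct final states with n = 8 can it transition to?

E1 requires Δl = ±1, so l_f ∈ {1, 3}; with 0 ≤ l_f ≤ n_f−1 = 7, the allowed l_f values are {1, 3}.
For l_f = 1: m_f ∈ {m_i−1, m_i, m_i+1} ∩ [−1, 1] = {-1} → 1 state.
For l_f = 3: m_f ∈ {m_i−1, m_i, m_i+1} ∩ [−3, 3] = {-3, -2, -1} → 3 states.
Total: 4.

4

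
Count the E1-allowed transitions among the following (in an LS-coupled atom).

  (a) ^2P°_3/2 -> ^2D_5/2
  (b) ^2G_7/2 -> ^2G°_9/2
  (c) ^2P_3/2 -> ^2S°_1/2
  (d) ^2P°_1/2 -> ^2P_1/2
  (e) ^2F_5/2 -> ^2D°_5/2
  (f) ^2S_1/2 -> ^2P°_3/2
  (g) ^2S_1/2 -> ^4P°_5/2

6

(a) allowed
(b) allowed
(c) allowed
(d) allowed
(e) allowed
(f) allowed
(g) forbidden (ΔS, ΔJ fail)
Total allowed: 6 of 7.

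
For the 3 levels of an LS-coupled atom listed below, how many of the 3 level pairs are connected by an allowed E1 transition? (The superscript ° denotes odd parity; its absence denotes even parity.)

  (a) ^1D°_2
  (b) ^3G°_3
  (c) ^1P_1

(a)–(b): forbidden (parity, ΔS, ΔL).
(a)–(c): allowed.
(b)–(c): forbidden (ΔS, ΔL, ΔJ).
Allowed pairs: 1 of 3.

1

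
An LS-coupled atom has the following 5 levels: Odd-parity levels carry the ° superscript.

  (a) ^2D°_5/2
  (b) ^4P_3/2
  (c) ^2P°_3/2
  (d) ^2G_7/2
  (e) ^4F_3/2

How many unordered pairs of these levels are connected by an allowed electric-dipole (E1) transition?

0

(a)–(b): forbidden (ΔS).
(a)–(c): forbidden (parity).
(a)–(d): forbidden (ΔL).
(a)–(e): forbidden (ΔS).
(b)–(c): forbidden (ΔS).
(b)–(d): forbidden (parity, ΔS, ΔL, ΔJ).
(b)–(e): forbidden (parity, ΔL).
(c)–(d): forbidden (ΔL, ΔJ).
(c)–(e): forbidden (ΔS, ΔL).
(d)–(e): forbidden (parity, ΔS, ΔJ).
Allowed pairs: 0 of 10.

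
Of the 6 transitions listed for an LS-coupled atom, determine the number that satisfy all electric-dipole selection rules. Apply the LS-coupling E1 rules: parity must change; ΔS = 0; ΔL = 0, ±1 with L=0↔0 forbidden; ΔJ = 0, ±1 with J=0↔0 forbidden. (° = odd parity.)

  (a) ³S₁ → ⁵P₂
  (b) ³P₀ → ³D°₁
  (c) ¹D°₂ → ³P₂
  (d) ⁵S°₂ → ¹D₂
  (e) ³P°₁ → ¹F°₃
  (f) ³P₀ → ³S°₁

2

(a) forbidden (parity, ΔS fail)
(b) allowed
(c) forbidden (ΔS fails)
(d) forbidden (ΔS, ΔL fail)
(e) forbidden (parity, ΔS, ΔL, ΔJ fail)
(f) allowed
Total allowed: 2 of 6.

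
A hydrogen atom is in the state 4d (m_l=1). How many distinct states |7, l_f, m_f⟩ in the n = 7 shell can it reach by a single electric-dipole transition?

5

E1 requires Δl = ±1, so l_f ∈ {1, 3}; with 0 ≤ l_f ≤ n_f−1 = 6, the allowed l_f values are {1, 3}.
For l_f = 1: m_f ∈ {m_i−1, m_i, m_i+1} ∩ [−1, 1] = {0, 1} → 2 states.
For l_f = 3: m_f ∈ {m_i−1, m_i, m_i+1} ∩ [−3, 3] = {0, 1, 2} → 3 states.
Total: 5.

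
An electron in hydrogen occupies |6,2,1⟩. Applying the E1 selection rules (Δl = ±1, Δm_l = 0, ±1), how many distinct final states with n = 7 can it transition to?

5

E1 requires Δl = ±1, so l_f ∈ {1, 3}; with 0 ≤ l_f ≤ n_f−1 = 6, the allowed l_f values are {1, 3}.
For l_f = 1: m_f ∈ {m_i−1, m_i, m_i+1} ∩ [−1, 1] = {0, 1} → 2 states.
For l_f = 3: m_f ∈ {m_i−1, m_i, m_i+1} ∩ [−3, 3] = {0, 1, 2} → 3 states.
Total: 5.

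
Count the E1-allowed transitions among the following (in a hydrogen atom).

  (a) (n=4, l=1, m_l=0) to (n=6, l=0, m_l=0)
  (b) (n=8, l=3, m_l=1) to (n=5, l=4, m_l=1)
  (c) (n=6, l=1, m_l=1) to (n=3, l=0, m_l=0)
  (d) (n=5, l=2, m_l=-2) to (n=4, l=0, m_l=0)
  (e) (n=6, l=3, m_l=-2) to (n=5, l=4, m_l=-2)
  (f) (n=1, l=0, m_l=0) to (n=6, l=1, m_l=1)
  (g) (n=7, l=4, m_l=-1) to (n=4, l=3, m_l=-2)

6

(a) allowed
(b) allowed
(c) allowed
(d) forbidden — Δl = -2 (E1 requires Δl = ±1); Δm_l = +2 (E1 requires Δm_l = 0, ±1)
(e) allowed
(f) allowed
(g) allowed
Total allowed: 6 of 7.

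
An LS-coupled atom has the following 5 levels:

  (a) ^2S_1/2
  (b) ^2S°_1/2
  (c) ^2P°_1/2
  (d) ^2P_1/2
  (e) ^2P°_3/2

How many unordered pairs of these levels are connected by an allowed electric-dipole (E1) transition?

(a)–(b): forbidden (ΔL).
(a)–(c): allowed.
(a)–(d): forbidden (parity).
(a)–(e): allowed.
(b)–(c): forbidden (parity).
(b)–(d): allowed.
(b)–(e): forbidden (parity).
(c)–(d): allowed.
(c)–(e): forbidden (parity).
(d)–(e): allowed.
Allowed pairs: 5 of 10.

5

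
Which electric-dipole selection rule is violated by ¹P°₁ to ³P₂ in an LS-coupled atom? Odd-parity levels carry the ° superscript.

the ΔS = 0 rule

Reading off the term symbols: S 0→1, L 1→1, J 1→2, parity odd→even.
Parity must change: odd → even — passes.
ΔS = 0: S: 0 → 1 — fails.
ΔL = 0, ±1 (not L=0↔0): L: 1 → 1, ΔL = +0 — passes.
ΔJ = 0, ±1 (not J=0↔0): J: 1 → 2, ΔJ = +1 — passes.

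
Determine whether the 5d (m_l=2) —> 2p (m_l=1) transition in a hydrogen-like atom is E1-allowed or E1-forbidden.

allowed

Δl = 1 − 2 = -1; the E1 rule Δl = ±1 is ok.
Δm_l = 1 − (2) = -1. E1 requires Δm_l = 0, ±1: ok.
All E1 selection rules are satisfied.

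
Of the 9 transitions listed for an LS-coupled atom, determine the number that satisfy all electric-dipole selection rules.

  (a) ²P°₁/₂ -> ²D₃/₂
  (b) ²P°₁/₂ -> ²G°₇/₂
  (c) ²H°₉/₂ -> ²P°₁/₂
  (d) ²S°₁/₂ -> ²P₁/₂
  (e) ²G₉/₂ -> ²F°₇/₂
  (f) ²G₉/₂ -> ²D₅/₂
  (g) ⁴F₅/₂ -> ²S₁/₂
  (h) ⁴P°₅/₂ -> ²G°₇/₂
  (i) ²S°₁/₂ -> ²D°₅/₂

3

(a) allowed
(b) forbidden (parity, ΔL, ΔJ fail)
(c) forbidden (parity, ΔL, ΔJ fail)
(d) allowed
(e) allowed
(f) forbidden (parity, ΔL, ΔJ fail)
(g) forbidden (parity, ΔS, ΔL, ΔJ fail)
(h) forbidden (parity, ΔS, ΔL fail)
(i) forbidden (parity, ΔL, ΔJ fail)
Total allowed: 3 of 9.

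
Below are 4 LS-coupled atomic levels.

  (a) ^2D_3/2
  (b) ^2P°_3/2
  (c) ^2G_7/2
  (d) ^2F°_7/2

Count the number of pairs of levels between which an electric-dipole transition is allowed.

2

(a)–(b): allowed.
(a)–(c): forbidden (parity, ΔL, ΔJ).
(a)–(d): forbidden (ΔJ).
(b)–(c): forbidden (ΔL, ΔJ).
(b)–(d): forbidden (parity, ΔL, ΔJ).
(c)–(d): allowed.
Allowed pairs: 2 of 6.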